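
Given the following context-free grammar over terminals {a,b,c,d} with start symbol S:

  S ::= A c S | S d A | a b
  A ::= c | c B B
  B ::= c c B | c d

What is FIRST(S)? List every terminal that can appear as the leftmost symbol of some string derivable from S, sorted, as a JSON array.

FIRST iteration:
iter 1:
  A via A→c: +{c}
  B via B→c c B: +{c}
  S via S→A c S: +{c}
  S via S→a b: +{a}
  FIRST[S]={a,c}  FIRST[A]={c}  FIRST[B]={c}
iter 2: (stable)
  FIRST[S]={a,c}  FIRST[A]={c}  FIRST[B]={c}

FIRST(S) = ["a", "c"]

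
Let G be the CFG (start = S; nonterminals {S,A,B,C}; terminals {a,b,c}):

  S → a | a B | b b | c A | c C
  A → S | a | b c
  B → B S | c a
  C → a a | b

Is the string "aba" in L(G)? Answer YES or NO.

CNF form of G:
  S -> T0 B | T1 T1 | T2 A | T2 C | a
  A -> T0 B | T1 T1 | T1 T2 | T2 A | T2 C | a
  B -> B S | T2 T0
  C -> T0 T0 | b
  T0 -> a
  T1 -> b
  T2 -> c

Fill CYK table bottom-up:
  cell(0,0) a: {A,S,T0}  orig:{A,S}
  cell(1,1) b: {C,T1}  orig:{C}
  cell(2,2) a: {A,S,T0}  orig:{A,S}
  cell(0,1) ab: ∅
  cell(1,2) ba: ∅
  cell(0,2) aba: ∅

S ∉ T[0,2] ⇒ NO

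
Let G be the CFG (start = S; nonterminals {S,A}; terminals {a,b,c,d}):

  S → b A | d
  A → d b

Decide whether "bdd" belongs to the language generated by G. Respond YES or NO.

CNF form of G:
  S -> T1 A | d
  A -> T0 T1
  T0 -> d
  T1 -> b

Fill CYK table bottom-up:
  T[0,0] 'b' = {T1}  orig:{}
  T[1,1] 'd' = {S,T0}  orig:{S}
  T[2,2] 'd' = {S,T0}  orig:{S}
  T[0,1] 'bd' = ∅
  T[1,2] 'dd' = ∅
  T[0,2] 'bdd' = ∅

S ∉ T[0,2] ⇒ NO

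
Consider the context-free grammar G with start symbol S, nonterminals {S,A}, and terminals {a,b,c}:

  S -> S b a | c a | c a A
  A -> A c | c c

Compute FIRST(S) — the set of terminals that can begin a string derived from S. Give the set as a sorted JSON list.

Compute FIRST by fixpoint:
iter 1:
  A via A→c c: +{c}
  S via S→c a: +{c}
  FIRST(S)={c}  FIRST(A)={c}
iter 2: (no change)
  FIRST(S)={c}  FIRST(A)={c}

FIRST(S) = ["c"]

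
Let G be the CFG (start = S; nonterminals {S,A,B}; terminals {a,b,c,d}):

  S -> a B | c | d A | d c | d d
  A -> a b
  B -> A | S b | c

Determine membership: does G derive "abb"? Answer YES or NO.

Convert to CNF:
  S -> T0 B | T2 A | T2 T2 | T2 T3 | c
  A -> T0 T1
  B -> S T1 | T0 T1 | c
  T0 -> a
  T1 -> b
  T2 -> d
  T3 -> c

CYK table (by increasing span):
  cell(0,0) a: {T0}  orig:{}
  cell(1,1) b: {T1}  orig:{}
  cell(2,2) b: {T1}  orig:{}
  cell(0,1) ab: {A,B}
  cell(1,2) bb: ∅
  cell(0,2) abb: ∅

S ∉ T[0,2] ⇒ NO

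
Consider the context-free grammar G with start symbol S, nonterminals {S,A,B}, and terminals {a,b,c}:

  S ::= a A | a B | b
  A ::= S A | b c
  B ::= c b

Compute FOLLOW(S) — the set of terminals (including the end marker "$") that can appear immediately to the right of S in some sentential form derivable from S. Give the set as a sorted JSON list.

FIRST sets, iterate to fixpoint:
round 1:
  A via A→b c: +{b}
  B via B→c b: +{c}
  S via S→a A: +{a}
  S via S→b: +{b}
  FIRST(S)={a,b}  FIRST(A)={b}  FIRST(B)={c}
round 2:
  A via A→S A: +{a}
  FIRST(S)={a,b}  FIRST(A)={a,b}  FIRST(B)={c}
round 3: (no change)
  FIRST(S)={a,b}  FIRST(A)={a,b}  FIRST(B)={c}

FOLLOW iteration:
initialize: $ ∈ FOLLOW(S)
pass 1:
  A→S A: FOLLOW(S) ⊇ FIRST(A) = {a,b}; new: +{a,b}
  S→a A: FOLLOW(A) ⊇ FOLLOW(S) ⊇ {$,a,b}; new: +{$,a,b}
  S→a B: FOLLOW(B) ⊇ FOLLOW(S) ⊇ {$,a,b}; new: +{$,a,b}
  S: {$,a,b}  A: {$,a,b}  B: {$,a,b}
pass 2: (no change)
  S: {$,a,b}  A: {$,a,b}  B: {$,a,b}

FOLLOW(S) = ["$", "a", "b"]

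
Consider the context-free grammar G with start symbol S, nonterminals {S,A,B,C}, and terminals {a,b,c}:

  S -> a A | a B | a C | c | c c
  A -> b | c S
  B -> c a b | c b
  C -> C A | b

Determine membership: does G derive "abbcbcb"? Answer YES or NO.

Convert to CNF:
  S -> T0 T0 | T1 A | T1 B | T1 C | c
  A -> T0 S | b
  B -> T0 T2 | T0 X3
  C -> C A | b
  T0 -> c
  T1 -> a
  T2 -> b
  X3 -> T1 T2

CYK table (by increasing span):
  [0..0]={T1}  "a"  orig:{}
  [1..1]={A,C,T2}  "b"  orig:{A,C}
  [2..2]={A,C,T2}  "b"  orig:{A,C}
  [3..3]={S,T0}  "c"  orig:{S}
  [4..4]={A,C,T2}  "b"  orig:{A,C}
  [5..5]={S,T0}  "c"  orig:{S}
  [6..6]={A,C,T2}  "b"  orig:{A,C}
  [0..1]={S,X3}  "ab"  orig:{S}
  [1..2]={C}  "bb"
  [2..3]=∅  "bc"
  [3..4]={B}  "cb"
  [4..5]=∅  "bc"
  [5..6]={B}  "cb"
  [0..2]={S}  "abb"
  [1..3]=∅  "bbc"
  [2..4]=∅  "bcb"
  [3..5]=∅  "cbc"
  [4..6]=∅  "bcb"
  [0..3]=∅  "abbc"
  [1..4]=∅  "bbcb"
  [2..5]=∅  "bcbc"
  [3..6]=∅  "cbcb"
  [0..4]=∅  "abbcb"
  [1..5]=∅  "bbcbc"
  [2..6]=∅  "bcbcb"
  [0..5]=∅  "abbcbc"
  [1..6]=∅  "bbcbcb"
  [0..6]=∅  "abbcbcb"

S ∉ T[0,6] ⇒ NO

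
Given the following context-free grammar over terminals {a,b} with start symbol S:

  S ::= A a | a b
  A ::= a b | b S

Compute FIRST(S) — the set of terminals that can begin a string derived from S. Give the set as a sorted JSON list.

FIRST sets, iterate to fixpoint:
round 1:
  A via A→a b: +{a}
  A via A→b S: +{b}
  S via S→A a: +{a,b}
  FIRST(S)={a,b}  FIRST(A)={a,b}
round 2: done
  FIRST(S)={a,b}  FIRST(A)={a,b}

FIRST(S) = ["a", "b"]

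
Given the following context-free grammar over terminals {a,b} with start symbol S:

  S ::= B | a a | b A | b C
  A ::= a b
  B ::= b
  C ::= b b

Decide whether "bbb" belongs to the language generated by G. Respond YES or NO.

CNF form of G:
  S -> T0 T0 | T1 A | T1 C | b
  A -> T0 T1
  B -> b
  C -> T1 T1
  T0 -> a
  T1 -> b

CYK fill:
  cell(0,0) b: {B,S,T1}  orig:{B,S}
  cell(1,1) b: {B,S,T1}  orig:{B,S}
  cell(2,2) b: {B,S,T1}  orig:{B,S}
  cell(0,1) bb: {C}
  cell(1,2) bb: {C}
  cell(0,2) bbb: {S}

S ∈ T[0,2] ⇒ YES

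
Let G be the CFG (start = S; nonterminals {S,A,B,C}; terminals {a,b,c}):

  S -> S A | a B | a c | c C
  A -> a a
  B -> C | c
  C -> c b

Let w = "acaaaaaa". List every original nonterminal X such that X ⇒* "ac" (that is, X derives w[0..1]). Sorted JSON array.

Convert to CNF:
  S -> S A | T0 B | T0 T1 | T1 C
  A -> T0 T0
  B -> T1 T2 | c
  C -> T1 T2
  T0 -> a
  T1 -> c
  T2 -> b

Fill CYK table bottom-up — only the sub-triangle for w[0..1]:
  cell(0,0) a: {T0}  orig:{}
  cell(1,1) c: {B,T1}  orig:{B}
  cell(0,1) ac: {S}

Original NTs in T[0,1] deriving "ac": ["S"]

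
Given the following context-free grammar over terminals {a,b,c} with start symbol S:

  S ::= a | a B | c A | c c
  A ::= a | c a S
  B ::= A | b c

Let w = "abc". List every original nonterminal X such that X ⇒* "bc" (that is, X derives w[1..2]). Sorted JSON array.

CNF form of G:
  S -> T0 A | T0 T0 | T1 B | a
  A -> T0 X3 | a
  B -> T0 X4 | T2 T0 | a
  T0 -> c
  T1 -> a
  T2 -> b
  X3 -> T1 S
  X4 -> T1 S

Fill CYK table bottom-up — only the sub-triangle for w[1..2]:
  cell(1,1) b: {T2}  orig:{}
  cell(2,2) c: {T0}  orig:{}
  cell(1,2) bc: {B}

Original NTs in T[1,2] deriving "bc": ["B"]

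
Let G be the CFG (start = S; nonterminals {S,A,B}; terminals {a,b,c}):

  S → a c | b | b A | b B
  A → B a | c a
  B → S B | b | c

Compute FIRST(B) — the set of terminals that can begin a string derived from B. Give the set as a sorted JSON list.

FIRST iteration:
round 1:
  A via A→c a: +{c}
  B via B→b: +{b}
  B via B→c: +{c}
  S via S→a c: +{a}
  S via S→b: +{b}
  FIRST[S]={a,b}  FIRST[A]={c}  FIRST[B]={b,c}
round 2:
  A via A→B a: +{b}
  B via B→S B: +{a}
  FIRST[S]={a,b}  FIRST[A]={b,c}  FIRST[B]={a,b,c}
round 3:
  A via A→B a: +{a}
  FIRST[S]={a,b}  FIRST[A]={a,b,c}  FIRST[B]={a,b,c}
round 4: — fixpoint
  FIRST[S]={a,b}  FIRST[A]={a,b,c}  FIRST[B]={a,b,c}

FIRST(B) = ["a", "b", "c"]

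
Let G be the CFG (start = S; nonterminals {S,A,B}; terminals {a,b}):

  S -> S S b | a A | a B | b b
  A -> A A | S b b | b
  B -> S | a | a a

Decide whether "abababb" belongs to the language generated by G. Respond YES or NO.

Convert to CNF:
  S -> S X4 | T0 T0 | T1 A | T1 B
  A -> A A | S X2 | b
  B -> S X3 | T0 T0 | T1 A | T1 B | T1 T1 | a
  T0 -> b
  T1 -> a
  X2 -> T0 T0
  X3 -> S T0
  X4 -> S T0

CYK fill:
  [0..0]={B,T1}  "a"  orig:{B}
  [1..1]={A,T0}  "b"  orig:{A}
  [2..2]={B,T1}  "a"  orig:{B}
  [3..3]={A,T0}  "b"  orig:{A}
  [4..4]={B,T1}  "a"  orig:{B}
  [5..5]={A,T0}  "b"  orig:{A}
  [6..6]={A,T0}  "b"  orig:{A}
  [0..1]={B,S}  "ab"
  [1..2]=∅  "ba"
  [2..3]={B,S}  "ab"
  [3..4]=∅  "ba"
  [4..5]={B,S}  "ab"
  [5..6]={A,B,S,X2}  "bb"  orig:{A,B,S}
  [0..2]=∅  "aba"
  [1..3]=∅  "bab"
  [2..4]=∅  "aba"
  [3..5]=∅  "bab"
  [4..6]={B,S,X3,X4}  "abb"  orig:{B,S}
  [0..3]=∅  "abab"
  [1..4]=∅  "baba"
  [2..5]=∅  "abab"
  [3..6]=∅  "babb"
  [0..4]=∅  "ababa"
  [1..5]=∅  "babab"
  [2..6]={B,S}  "ababb"
  [0..5]=∅  "ababab"
  [1..6]=∅  "bababb"
  [0..6]=∅  "abababb"

S ∉ T[0,6] ⇒ NO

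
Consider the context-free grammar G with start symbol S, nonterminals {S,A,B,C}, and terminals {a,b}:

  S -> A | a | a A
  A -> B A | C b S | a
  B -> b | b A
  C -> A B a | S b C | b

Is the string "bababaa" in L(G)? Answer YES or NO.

Convert to CNF:
  S -> B A | C X5 | T1 A | a
  A -> B A | C X2 | a
  B -> T0 A | b
  C -> A X3 | S X4 | b
  T0 -> b
  T1 -> a
  X2 -> T0 S
  X3 -> B T1
  X4 -> T0 C
  X5 -> T0 S

Fill CYK table bottom-up:
  [0..0]={B,C,T0}  "b"  orig:{B,C}
  [1..1]={A,S,T1}  "a"  orig:{A,S}
  [2..2]={B,C,T0}  "b"  orig:{B,C}
  [3..3]={A,S,T1}  "a"  orig:{A,S}
  [4..4]={B,C,T0}  "b"  orig:{B,C}
  [5..5]={A,S,T1}  "a"  orig:{A,S}
  [6..6]={A,S,T1}  "a"  orig:{A,S}
  [0..1]={A,B,S,X2,X3,X5}  "ba"  orig:{A,B,S}
  [1..2]=∅  "ab"
  [2..3]={A,B,S,X2,X3,X5}  "ba"  orig:{A,B,S}
  [3..4]=∅  "ab"
  [4..5]={A,B,S,X2,X3,X5}  "ba"  orig:{A,B,S}
  [5..6]={S}  "aa"
  [0..2]=∅  "bab"
  [1..3]={C,S}  "aba"
  [2..4]=∅  "bab"
  [3..5]={C,S}  "aba"
  [4..6]={A,S,X2,X3,X5}  "baa"  orig:{A,S}
  [0..3]={A,C,S,X2,X4,X5}  "baba"  orig:{A,C,S}
  [1..4]=∅  "abab"
  [2..5]={A,C,S,X2,X4,X5}  "baba"  orig:{A,C,S}
  [3..6]={C,S}  "abaa"
  [0..4]=∅  "babab"
  [1..5]={A,C,S}  "ababa"
  [2..6]={A,C,S,X2,X4,X5}  "babaa"  orig:{A,C,S}
  [0..5]={A,B,C,S,X2,X4,X5}  "bababa"  orig:{A,B,C,S}
  [1..6]={A,C,S}  "ababaa"
  [0..6]={A,B,C,S,X2,X3,X4,X5}  "bababaa"  orig:{A,B,C,S}

S ∈ T[0,6] ⇒ YES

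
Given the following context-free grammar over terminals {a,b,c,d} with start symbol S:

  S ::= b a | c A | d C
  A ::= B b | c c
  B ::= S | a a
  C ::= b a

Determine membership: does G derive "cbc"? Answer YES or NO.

CNF form of G:
  S -> T0 T2 | T1 A | T3 C
  A -> B T0 | T1 T1
  B -> T0 T2 | T1 A | T2 T2 | T3 C
  C -> T0 T2
  T0 -> b
  T1 -> c
  T2 -> a
  T3 -> d

CYK table (by increasing span):
  cell(0,0) c: {T1}  orig:{}
  cell(1,1) b: {T0}  orig:{}
  cell(2,2) c: {T1}  orig:{}
  cell(0,1) cb: ∅
  cell(1,2) bc: ∅
  cell(0,2) cbc: ∅

S ∉ T[0,2] ⇒ NO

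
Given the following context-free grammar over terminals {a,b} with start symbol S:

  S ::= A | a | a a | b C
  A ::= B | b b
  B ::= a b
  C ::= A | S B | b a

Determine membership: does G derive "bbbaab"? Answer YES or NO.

Convert to CNF:
  S -> T0 T0 | T0 T1 | T1 C | T1 T1 | a
  A -> T0 T1 | T1 T1
  B -> T0 T1
  C -> S B | T0 T1 | T1 T0 | T1 T1
  T0 -> a
  T1 -> b

Fill CYK table bottom-up:
  cell(0,0) b: {T1}  orig:{}
  cell(1,1) b: {T1}  orig:{}
  cell(2,2) b: {T1}  orig:{}
  cell(3,3) a: {S,T0}  orig:{S}
  cell(4,4) a: {S,T0}  orig:{S}
  cell(5,5) b: {T1}  orig:{}
  cell(0,1) bb: {A,C,S}
  cell(1,2) bb: {A,C,S}
  cell(2,3) ba: {C}
  cell(3,4) aa: {S}
  cell(4,5) ab: {A,B,C,S}
  cell(0,2) bbb: {S}
  cell(1,3) bba: {S}
  cell(2,4) baa: ∅
  cell(3,5) aab: {C}
  cell(0,3) bbba: ∅
  cell(1,4) bbaa: ∅
  cell(2,5) baab: {S}
  cell(0,4) bbbaa: ∅
  cell(1,5) bbaab: {C}
  cell(0,5) bbbaab: {S}

S ∈ T[0,5] ⇒ YES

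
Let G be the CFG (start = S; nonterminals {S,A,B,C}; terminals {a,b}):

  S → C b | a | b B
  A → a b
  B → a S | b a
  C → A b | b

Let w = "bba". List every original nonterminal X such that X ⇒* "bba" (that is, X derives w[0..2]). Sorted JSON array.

CNF form of G:
  S -> C T1 | T1 B | a
  A -> T0 T1
  B -> T0 S | T1 T0
  C -> A T1 | b
  T0 -> a
  T1 -> b

CYK fill, restricted to cells inside w[0..2]:
  T[0,0] 'b' = {C,T1}  orig:{C}
  T[1,1] 'b' = {C,T1}  orig:{C}
  T[2,2] 'a' = {S,T0}  orig:{S}
  T[0,1] 'bb' = {S}
  T[1,2] 'ba' = {B}
  T[0,2] 'bba' = {S}

Original NTs in T[0,2] deriving "bba": ["S"]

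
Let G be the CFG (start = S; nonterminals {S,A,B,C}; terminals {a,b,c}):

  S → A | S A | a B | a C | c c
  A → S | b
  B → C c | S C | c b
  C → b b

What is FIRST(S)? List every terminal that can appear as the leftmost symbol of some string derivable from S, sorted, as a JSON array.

Compute FIRST by fixpoint:
[1]
  A via A→b: +{b}
  B via B→c b: +{c}
  C via C→b b: +{b}
  S via S→A: +{b}
  S via S→a B: +{a}
  S via S→c c: +{c}
  S: {a,b,c}  A: {b}  B: {c}  C: {b}
[2]
  A via A→S: +{a,c}
  B via B→C c: +{b}
  B via B→S C: +{a}
  S: {a,b,c}  A: {a,b,c}  B: {a,b,c}  C: {b}
[3] (stable)
  S: {a,b,c}  A: {a,b,c}  B: {a,b,c}  C: {b}

FIRST(S) = ["a", "b", "c"]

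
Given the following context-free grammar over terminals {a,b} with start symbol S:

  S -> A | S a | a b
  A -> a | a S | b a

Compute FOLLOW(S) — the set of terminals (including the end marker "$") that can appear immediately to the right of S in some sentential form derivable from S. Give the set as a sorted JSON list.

Compute FIRST by fixpoint:
[1]
  A via A→a: +{a}
  A via A→b a: +{b}
  S via S→A: +{a,b}
  FIRST[S]={a,b}  FIRST[A]={a,b}
[2] (stable)
  FIRST[S]={a,b}  FIRST[A]={a,b}

FOLLOW sets:
FOLLOW(S) := {$}
round 1:
  S→A: FOLLOW(A) ⊇ FOLLOW(S) ⊇ {$}; new: +{$}
  S→S a: FOLLOW(S) ⊇ FIRST(a) = {a}; new: +{a}
  FOLLOW(S)={$,a}  FOLLOW(A)={$}
round 2:
  S→A: FOLLOW(A) ⊇ FOLLOW(S) ⊇ {$,a}; new: +{a}
  FOLLOW(S)={$,a}  FOLLOW(A)={$,a}
round 3: done
  FOLLOW(S)={$,a}  FOLLOW(A)={$,a}

FOLLOW(S) = ["$", "a"]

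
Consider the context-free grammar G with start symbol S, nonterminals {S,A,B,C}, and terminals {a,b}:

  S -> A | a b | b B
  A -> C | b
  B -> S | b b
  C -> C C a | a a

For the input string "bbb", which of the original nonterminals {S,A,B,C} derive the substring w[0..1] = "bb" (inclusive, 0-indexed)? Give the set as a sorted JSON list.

CNF form of G:
  S -> C X5 | T0 T0 | T0 T1 | T1 B | b
  A -> C X2 | T0 T0 | b
  B -> C X3 | T0 T0 | T0 T1 | T1 B | T1 T1 | b
  C -> C X4 | T0 T0
  T0 -> a
  T1 -> b
  X2 -> C T0
  X3 -> C T0
  X4 -> C T0
  X5 -> C T0

CYK table (by increasing span), restricted to cells inside w[0..1]:
  [0..0]={A,B,S,T1}  "b"  orig:{A,B,S}
  [1..1]={A,B,S,T1}  "b"  orig:{A,B,S}
  [0..1]={B,S}  "bb"

Original NTs in T[0,1] deriving "bb": ["B", "S"]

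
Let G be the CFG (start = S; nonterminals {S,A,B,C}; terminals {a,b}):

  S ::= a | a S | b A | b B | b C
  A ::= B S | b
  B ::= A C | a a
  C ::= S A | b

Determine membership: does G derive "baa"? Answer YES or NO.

Convert to CNF:
  S -> T0 S | T1 A | T1 B | T1 C | a
  A -> B S | b
  B -> A C | T0 T0
  C -> S A | b
  T0 -> a
  T1 -> b

Fill CYK table bottom-up:
  cell(0,0) b: {A,C,T1}  orig:{A,C}
  cell(1,1) a: {S,T0}  orig:{S}
  cell(2,2) a: {S,T0}  orig:{S}
  cell(0,1) ba: ∅
  cell(1,2) aa: {B,S}
  cell(0,2) baa: {S}

S ∈ T[0,2] ⇒ YES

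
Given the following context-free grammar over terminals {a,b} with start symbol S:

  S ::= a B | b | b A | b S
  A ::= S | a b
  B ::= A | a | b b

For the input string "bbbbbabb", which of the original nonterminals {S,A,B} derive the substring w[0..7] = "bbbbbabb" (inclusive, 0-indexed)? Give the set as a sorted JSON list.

Convert to CNF:
  S -> T0 B | T1 A | T1 S | b
  A -> T0 B | T0 T1 | T1 A | T1 S | b
  B -> T0 B | T0 T1 | T1 A | T1 S | T1 T1 | a | b
  T0 -> a
  T1 -> b

CYK fill, restricted to cells inside w[0..7]:
  [0..0]={A,B,S,T1}  "b"  orig:{A,B,S}
  [1..1]={A,B,S,T1}  "b"  orig:{A,B,S}
  [2..2]={A,B,S,T1}  "b"  orig:{A,B,S}
  [3..3]={A,B,S,T1}  "b"  orig:{A,B,S}
  [4..4]={A,B,S,T1}  "b"  orig:{A,B,S}
  [5..5]={B,T0}  "a"  orig:{B}
  [6..6]={A,B,S,T1}  "b"  orig:{A,B,S}
  [7..7]={A,B,S,T1}  "b"  orig:{A,B,S}
  [0..1]={A,B,S}  "bb"
  [1..2]={A,B,S}  "bb"
  [2..3]={A,B,S}  "bb"
  [3..4]={A,B,S}  "bb"
  [4..5]=∅  "ba"
  [5..6]={A,B,S}  "ab"
  [6..7]={A,B,S}  "bb"
  [0..2]={A,B,S}  "bbb"
  [1..3]={A,B,S}  "bbb"
  [2..4]={A,B,S}  "bbb"
  [3..5]=∅  "bba"
  [4..6]={A,B,S}  "bab"
  [5..7]={A,B,S}  "abb"
  [0..3]={A,B,S}  "bbbb"
  [1..4]={A,B,S}  "bbbb"
  [2..5]=∅  "bbba"
  [3..6]={A,B,S}  "bbab"
  [4..7]={A,B,S}  "babb"
  [0..4]={A,B,S}  "bbbbb"
  [1..5]=∅  "bbbba"
  [2..6]={A,B,S}  "bbbab"
  [3..7]={A,B,S}  "bbabb"
  [0..5]=∅  "bbbbba"
  [1..6]={A,B,S}  "bbbbab"
  [2..7]={A,B,S}  "bbbabb"
  [0..6]={A,B,S}  "bbbbbab"
  [1..7]={A,B,S}  "bbbbabb"
  [0..7]={A,B,S}  "bbbbbabb"

Original NTs in T[0,7] deriving "bbbbbabb": ["A", "B", "S"]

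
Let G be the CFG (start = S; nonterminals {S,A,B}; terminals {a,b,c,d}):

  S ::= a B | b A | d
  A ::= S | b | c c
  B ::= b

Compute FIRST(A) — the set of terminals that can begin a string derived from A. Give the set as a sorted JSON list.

FIRST iteration:
[1]
  A via A→b: +{b}
  A via A→c c: +{c}
  B via B→b: +{b}
  S via S→a B: +{a}
  S via S→b A: +{b}
  S via S→d: +{d}
  S: {a,b,d}  A: {b,c}  B: {b}
[2]
  A via A→S: +{a,d}
  S: {a,b,d}  A: {a,b,c,d}  B: {b}
[3] (stable)
  S: {a,b,d}  A: {a,b,c,d}  B: {b}

FIRST(A) = ["a", "b", "c", "d"]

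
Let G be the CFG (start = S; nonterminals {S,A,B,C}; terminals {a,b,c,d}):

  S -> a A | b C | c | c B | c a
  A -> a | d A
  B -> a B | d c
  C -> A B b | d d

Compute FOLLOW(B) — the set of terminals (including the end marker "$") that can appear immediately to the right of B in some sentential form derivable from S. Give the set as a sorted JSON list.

Compute FIRST by fixpoint:
iter 1:
  A via A→a: +{a}
  A via A→d A: +{d}
  B via B→a B: +{a}
  B via B→d c: +{d}
  C via C→A B b: +{a,d}
  S via S→a A: +{a}
  S via S→b C: +{b}
  S via S→c: +{c}
  FIRST[S]={a,b,c}  FIRST[A]={a,d}  FIRST[B]={a,d}  FIRST[C]={a,d}
iter 2: done
  FIRST[S]={a,b,c}  FIRST[A]={a,d}  FIRST[B]={a,d}  FIRST[C]={a,d}

FOLLOW sets:
FOLLOW(S) := {$}
round 1:
  C→A B b: FOLLOW(A) ⊇ FIRST(B) = {a,d}; new: +{a,d}
  C→A B b: FOLLOW(B) ⊇ FIRST(b) = {b}; new: +{b}
  S→a A: FOLLOW(A) ⊇ FOLLOW(S) ⊇ {$}; new: +{$}
  S→b C: FOLLOW(C) ⊇ FOLLOW(S) ⊇ {$}; new: +{$}
  S→c B: FOLLOW(B) ⊇ FOLLOW(S) ⊇ {$}; new: +{$}
  FOLLOW[S]={$}  FOLLOW[A]={$,a,d}  FOLLOW[B]={$,b}  FOLLOW[C]={$}
round 2: (stable)
  FOLLOW[S]={$}  FOLLOW[A]={$,a,d}  FOLLOW[B]={$,b}  FOLLOW[C]={$}

FOLLOW(B) = ["$", "b"]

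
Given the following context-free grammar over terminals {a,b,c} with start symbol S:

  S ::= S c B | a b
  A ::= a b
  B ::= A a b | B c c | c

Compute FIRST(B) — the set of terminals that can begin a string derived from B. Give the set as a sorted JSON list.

FIRST sets, iterate to fixpoint:
iter 1:
  A via A→a b: +{a}
  B via B→A a b: +{a}
  B via B→c: +{c}
  S via S→a b: +{a}
  FIRST[S]={a}  FIRST[A]={a}  FIRST[B]={a,c}
iter 2: (no change)
  FIRST[S]={a}  FIRST[A]={a}  FIRST[B]={a,c}

FIRST(B) = ["a", "c"]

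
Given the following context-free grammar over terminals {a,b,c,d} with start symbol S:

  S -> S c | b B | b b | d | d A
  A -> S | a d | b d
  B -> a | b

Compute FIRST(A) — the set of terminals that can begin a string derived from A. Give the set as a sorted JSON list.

Compute FIRST by fixpoint:
[1]
  A via A→a d: +{a}
  A via A→b d: +{b}
  B via B→a: +{a}
  B via B→b: +{b}
  S via S→b B: +{b}
  S via S→d: +{d}
  S: {b,d}  A: {a,b}  B: {a,b}
[2]
  A via A→S: +{d}
  S: {b,d}  A: {a,b,d}  B: {a,b}
[3] — fixpoint
  S: {b,d}  A: {a,b,d}  B: {a,b}

FIRST(A) = ["a", "b", "d"]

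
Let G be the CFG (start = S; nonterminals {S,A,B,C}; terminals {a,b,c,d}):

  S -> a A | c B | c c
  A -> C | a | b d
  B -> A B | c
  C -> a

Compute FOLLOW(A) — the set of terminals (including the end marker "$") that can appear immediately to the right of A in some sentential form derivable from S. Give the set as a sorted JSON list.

FIRST iteration:
pass 1:
  A via A→a: +{a}
  A via A→b d: +{b}
  B via B→A B: +{a,b}
  B via B→c: +{c}
  C via C→a: +{a}
  S via S→a A: +{a}
  S via S→c B: +{c}
  S: {a,c}  A: {a,b}  B: {a,b,c}  C: {a}
pass 2: (no change)
  S: {a,c}  A: {a,b}  B: {a,b,c}  C: {a}

Compute FOLLOW by fixpoint:
FOLLOW(S) := {$}
[1]
  B→A B: FOLLOW(A) ⊇ FIRST(B) = {a,b,c}; new: +{a,b,c}
  S→a A: FOLLOW(A) ⊇ FOLLOW(S) ⊇ {$}; new: +{$}
  S→c B: FOLLOW(B) ⊇ FOLLOW(S) ⊇ {$}; new: +{$}
  FOLLOW[S]={$}  FOLLOW[A]={$,a,b,c}  FOLLOW[B]={$}  FOLLOW[C]={}
[2]
  A→C: FOLLOW(C) ⊇ FOLLOW(A) ⊇ {$,a,b,c}; new: +{$,a,b,c}
  FOLLOW[S]={$}  FOLLOW[A]={$,a,b,c}  FOLLOW[B]={$}  FOLLOW[C]={$,a,b,c}
[3] (stable)
  FOLLOW[S]={$}  FOLLOW[A]={$,a,b,c}  FOLLOW[B]={$}  FOLLOW[C]={$,a,b,c}

FOLLOW(A) = ["$", "a", "b", "c"]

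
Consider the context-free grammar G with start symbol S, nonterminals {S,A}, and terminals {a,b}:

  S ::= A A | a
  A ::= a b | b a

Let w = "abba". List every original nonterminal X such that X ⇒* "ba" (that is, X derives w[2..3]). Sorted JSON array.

Convert to CNF:
  S -> A A | a
  A -> T0 T1 | T1 T0
  T0 -> a
  T1 -> b

CYK fill — only the sub-triangle for w[2..3]:
  cell(2,2) b: {T1}  orig:{}
  cell(3,3) a: {S,T0}  orig:{S}
  cell(2,3) ba: {A}

Original NTs in T[2,3] deriving "ba": ["A"]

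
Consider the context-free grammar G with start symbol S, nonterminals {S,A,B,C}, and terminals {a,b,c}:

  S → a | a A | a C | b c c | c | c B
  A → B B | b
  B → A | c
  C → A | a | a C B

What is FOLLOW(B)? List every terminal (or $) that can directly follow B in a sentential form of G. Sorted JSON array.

Compute FIRST by fixpoint:
iter 1:
  A via A→b: +{b}
  B via B→A: +{b}
  B via B→c: +{c}
  C via C→A: +{b}
  C via C→a: +{a}
  S via S→a: +{a}
  S via S→b c c: +{b}
  S via S→c: +{c}
  S: {a,b,c}  A: {b}  B: {b,c}  C: {a,b}
iter 2:
  A via A→B B: +{c}
  C via C→A: +{c}
  S: {a,b,c}  A: {b,c}  B: {b,c}  C: {a,b,c}
iter 3: done
  S: {a,b,c}  A: {b,c}  B: {b,c}  C: {a,b,c}

FOLLOW sets:
FOLLOW(S) := {$}
pass 1:
  A→B B: FOLLOW(B) ⊇ FIRST(B) = {b,c}; new: +{b,c}
  B→A: FOLLOW(A) ⊇ FOLLOW(B) ⊇ {b,c}; new: +{b,c}
  C→a C B: FOLLOW(C) ⊇ FIRST(B) = {b,c}; new: +{b,c}
  S→a A: FOLLOW(A) ⊇ FOLLOW(S) ⊇ {$}; new: +{$}
  S→a C: FOLLOW(C) ⊇ FOLLOW(S) ⊇ {$}; new: +{$}
  S→c B: FOLLOW(B) ⊇ FOLLOW(S) ⊇ {$}; new: +{$}
  FOLLOW[S]={$}  FOLLOW[A]={$,b,c}  FOLLOW[B]={$,b,c}  FOLLOW[C]={$,b,c}
pass 2: (no change)
  FOLLOW[S]={$}  FOLLOW[A]={$,b,c}  FOLLOW[B]={$,b,c}  FOLLOW[C]={$,b,c}

FOLLOW(B) = ["$", "b", "c"]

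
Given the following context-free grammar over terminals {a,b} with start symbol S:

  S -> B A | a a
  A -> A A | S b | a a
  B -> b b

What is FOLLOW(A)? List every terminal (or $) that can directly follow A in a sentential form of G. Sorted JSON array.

FIRST iteration:
[1]
  A via A→a a: +{a}
  B via B→b b: +{b}
  S via S→B A: +{b}
  S via S→a a: +{a}
  FIRST(S)={a,b}  FIRST(A)={a}  FIRST(B)={b}
[2]
  A via A→S b: +{b}
  FIRST(S)={a,b}  FIRST(A)={a,b}  FIRST(B)={b}
[3] (stable)
  FIRST(S)={a,b}  FIRST(A)={a,b}  FIRST(B)={b}

Compute FOLLOW by fixpoint:
initialize: $ ∈ FOLLOW(S)
round 1:
  A→A A: FOLLOW(A) ⊇ FIRST(A) = {a,b}; new: +{a,b}
  A→S b: FOLLOW(S) ⊇ FIRST(b) = {b}; new: +{b}
  S→B A: FOLLOW(B) ⊇ FIRST(A) = {a,b}; new: +{a,b}
  S→B A: FOLLOW(A) ⊇ FOLLOW(S) ⊇ {$,b}; new: +{$}
  S: {$,b}  A: {$,a,b}  B: {a,b}
round 2: (stable)
  S: {$,b}  A: {$,a,b}  B: {a,b}

FOLLOW(A) = ["$", "a", "b"]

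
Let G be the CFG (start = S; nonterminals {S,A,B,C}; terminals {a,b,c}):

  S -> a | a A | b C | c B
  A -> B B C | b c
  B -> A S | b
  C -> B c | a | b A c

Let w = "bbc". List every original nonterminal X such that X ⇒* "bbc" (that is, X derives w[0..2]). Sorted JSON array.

CNF form of G:
  S -> T0 C | T1 B | T2 A | a
  A -> B X3 | T0 T1
  B -> A S | b
  C -> B T1 | T0 X4 | a
  T0 -> b
  T1 -> c
  T2 -> a
  X3 -> B C
  X4 -> A T1

CYK table (by increasing span) (cells [i..j] with 0 ≤ i ≤ j ≤ 2 only):
  [0..0]={B,T0}  "b"  orig:{B}
  [1..1]={B,T0}  "b"  orig:{B}
  [2..2]={T1}  "c"  orig:{}
  [0..1]=∅  "bb"
  [1..2]={A,C}  "bc"
  [0..2]={S,X3}  "bbc"  orig:{S}

Original NTs in T[0,2] deriving "bbc": ["S"]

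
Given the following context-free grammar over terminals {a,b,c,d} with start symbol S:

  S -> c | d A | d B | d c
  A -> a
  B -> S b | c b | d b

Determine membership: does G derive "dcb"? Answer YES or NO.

Convert to CNF:
  S -> T2 A | T2 B | T2 T1 | c
  A -> a
  B -> S T0 | T1 T0 | T2 T0
  T0 -> b
  T1 -> c
  T2 -> d

CYK table (by increasing span):
  [0..0]={T2}  "d"  orig:{}
  [1..1]={S,T1}  "c"  orig:{S}
  [2..2]={T0}  "b"  orig:{}
  [0..1]={S}  "dc"
  [1..2]={B}  "cb"
  [0..2]={B,S}  "dcb"

S ∈ T[0,2] ⇒ YES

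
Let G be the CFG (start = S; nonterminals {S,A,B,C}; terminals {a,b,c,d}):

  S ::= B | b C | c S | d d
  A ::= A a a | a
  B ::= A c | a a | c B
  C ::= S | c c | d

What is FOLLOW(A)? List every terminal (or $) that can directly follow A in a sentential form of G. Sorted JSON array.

FIRST sets, iterate to fixpoint:
round 1:
  A via A→a: +{a}
  B via B→A c: +{a}
  B via B→c B: +{c}
  C via C→c c: +{c}
  C via C→d: +{d}
  S via S→B: +{a,c}
  S via S→b C: +{b}
  S via S→d d: +{d}
  FIRST[S]={a,b,c,d}  FIRST[A]={a}  FIRST[B]={a,c}  FIRST[C]={c,d}
round 2:
  C via C→S: +{a,b}
  FIRST[S]={a,b,c,d}  FIRST[A]={a}  FIRST[B]={a,c}  FIRST[C]={a,b,c,d}
round 3: (stable)
  FIRST[S]={a,b,c,d}  FIRST[A]={a}  FIRST[B]={a,c}  FIRST[C]={a,b,c,d}

Compute FOLLOW by fixpoint:
initialize: $ ∈ FOLLOW(S)
[1]
  A→A a a: FOLLOW(A) ⊇ FIRST(a) = {a}; new: +{a}
  B→A c: FOLLOW(A) ⊇ FIRST(c) = {c}; new: +{c}
  S→B: FOLLOW(B) ⊇ FOLLOW(S) ⊇ {$}; new: +{$}
  S→b C: FOLLOW(C) ⊇ FOLLOW(S) ⊇ {$}; new: +{$}
  FOLLOW[S]={$}  FOLLOW[A]={a,c}  FOLLOW[B]={$}  FOLLOW[C]={$}
[2] — fixpoint
  FOLLOW[S]={$}  FOLLOW[A]={a,c}  FOLLOW[B]={$}  FOLLOW[C]={$}

FOLLOW(A) = ["a", "c"]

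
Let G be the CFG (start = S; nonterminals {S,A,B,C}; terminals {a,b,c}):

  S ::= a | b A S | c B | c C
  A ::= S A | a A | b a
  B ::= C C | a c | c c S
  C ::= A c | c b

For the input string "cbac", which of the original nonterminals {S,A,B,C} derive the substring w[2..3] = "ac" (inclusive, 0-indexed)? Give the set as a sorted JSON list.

CNF form of G:
  S -> T1 X4 | T2 B | T2 C | a
  A -> S A | T0 A | T1 T0
  B -> C C | T0 T2 | T2 X3
  C -> A T2 | T2 T1
  T0 -> a
  T1 -> b
  T2 -> c
  X3 -> T2 S
  X4 -> A S

CYK fill (cells [i..j] with 2 ≤ i ≤ j ≤ 3 only):
  [2..2]={S,T0}  "a"  orig:{S}
  [3..3]={T2}  "c"  orig:{}
  [2..3]={B}  "ac"

Original NTs in T[2,3] deriving "ac": ["B"]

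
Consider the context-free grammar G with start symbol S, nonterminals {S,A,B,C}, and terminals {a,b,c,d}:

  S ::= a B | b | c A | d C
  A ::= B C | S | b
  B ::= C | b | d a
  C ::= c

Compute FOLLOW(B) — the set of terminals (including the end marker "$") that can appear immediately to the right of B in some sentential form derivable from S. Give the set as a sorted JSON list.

FIRST iteration:
[1]
  A via A→b: +{b}
  B via B→b: +{b}
  B via B→d a: +{d}
  C via C→c: +{c}
  S via S→a B: +{a}
  S via S→b: +{b}
  S via S→c A: +{c}
  S via S→d C: +{d}
  FIRST[S]={a,b,c,d}  FIRST[A]={b}  FIRST[B]={b,d}  FIRST[C]={c}
[2]
  A via A→B C: +{d}
  A via A→S: +{a,c}
  B via B→C: +{c}
  FIRST[S]={a,b,c,d}  FIRST[A]={a,b,c,d}  FIRST[B]={b,c,d}  FIRST[C]={c}
[3] (no change)
  FIRST[S]={a,b,c,d}  FIRST[A]={a,b,c,d}  FIRST[B]={b,c,d}  FIRST[C]={c}

FOLLOW iteration:
seed FOLLOW(S) with $
[1]
  A→B C: FOLLOW(B) ⊇ FIRST(C) = {c}; new: +{c}
  B→C: FOLLOW(C) ⊇ FOLLOW(B) ⊇ {c}; new: +{c}
  S→a B: FOLLOW(B) ⊇ FOLLOW(S) ⊇ {$}; new: +{$}
  S→c A: FOLLOW(A) ⊇ FOLLOW(S) ⊇ {$}; new: +{$}
  S→d C: FOLLOW(C) ⊇ FOLLOW(S) ⊇ {$}; new: +{$}
  FOLLOW(S)={$}  FOLLOW(A)={$}  FOLLOW(B)={$,c}  FOLLOW(C)={$,c}
[2] (stable)
  FOLLOW(S)={$}  FOLLOW(A)={$}  FOLLOW(B)={$,c}  FOLLOW(C)={$,c}

FOLLOW(B) = ["$", "c"]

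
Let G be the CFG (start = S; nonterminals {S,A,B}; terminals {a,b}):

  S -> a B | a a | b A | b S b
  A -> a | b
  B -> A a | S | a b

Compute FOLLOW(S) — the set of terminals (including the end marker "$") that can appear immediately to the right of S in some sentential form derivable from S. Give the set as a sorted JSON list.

FIRST sets, iterate to fixpoint:
pass 1:
  A via A→a: +{a}
  A via A→b: +{b}
  B via B→A a: +{a,b}
  S via S→a B: +{a}
  S via S→b A: +{b}
  FIRST[S]={a,b}  FIRST[A]={a,b}  FIRST[B]={a,b}
pass 2: (no change)
  FIRST[S]={a,b}  FIRST[A]={a,b}  FIRST[B]={a,b}

Compute FOLLOW by fixpoint:
initialize: $ ∈ FOLLOW(S)
[1]
  B→A a: FOLLOW(A) ⊇ FIRST(a) = {a}; new: +{a}
  S→a B: FOLLOW(B) ⊇ FOLLOW(S) ⊇ {$}; new: +{$}
  S→b A: FOLLOW(A) ⊇ FOLLOW(S) ⊇ {$}; new: +{$}
  S→b S b: FOLLOW(S) ⊇ FIRST(b) = {b}; new: +{b}
  FOLLOW[S]={$,b}  FOLLOW[A]={$,a}  FOLLOW[B]={$}
[2]
  S→a B: FOLLOW(B) ⊇ FOLLOW(S) ⊇ {$,b}; new: +{b}
  S→b A: FOLLOW(A) ⊇ FOLLOW(S) ⊇ {$,b}; new: +{b}
  FOLLOW[S]={$,b}  FOLLOW[A]={$,a,b}  FOLLOW[B]={$,b}
[3] (stable)
  FOLLOW[S]={$,b}  FOLLOW[A]={$,a,b}  FOLLOW[B]={$,b}

FOLLOW(S) = ["$", "b"]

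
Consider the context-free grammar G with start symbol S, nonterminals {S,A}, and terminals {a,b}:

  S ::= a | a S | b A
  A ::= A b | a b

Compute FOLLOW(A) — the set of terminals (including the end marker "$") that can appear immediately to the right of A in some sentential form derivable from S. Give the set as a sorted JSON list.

Compute FIRST by fixpoint:
round 1:
  A via A→a b: +{a}
  S via S→a: +{a}
  S via S→b A: +{b}
  S: {a,b}  A: {a}
round 2: (stable)
  S: {a,b}  A: {a}

FOLLOW sets:
FOLLOW(S) := {$}
[1]
  A→A b: FOLLOW(A) ⊇ FIRST(b) = {b}; new: +{b}
  S→b A: FOLLOW(A) ⊇ FOLLOW(S) ⊇ {$}; new: +{$}
  FOLLOW[S]={$}  FOLLOW[A]={$,b}
[2] — fixpoint
  FOLLOW[S]={$}  FOLLOW[A]={$,b}

FOLLOW(A) = ["$", "b"]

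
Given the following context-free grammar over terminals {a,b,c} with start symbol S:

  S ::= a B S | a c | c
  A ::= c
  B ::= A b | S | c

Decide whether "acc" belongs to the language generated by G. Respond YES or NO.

CNF form of G:
  S -> T1 T2 | T1 X4 | c
  A -> c
  B -> A T0 | T1 T2 | T1 X3 | c
  T0 -> b
  T1 -> a
  T2 -> c
  X3 -> B S
  X4 -> B S

CYK table (by increasing span):
  cell(0,0) a: {T1}  orig:{}
  cell(1,1) c: {A,B,S,T2}  orig:{A,B,S}
  cell(2,2) c: {A,B,S,T2}  orig:{A,B,S}
  cell(0,1) ac: {B,S}
  cell(1,2) cc: {X3,X4}  orig:{}
  cell(0,2) acc: {B,S,X3,X4}  orig:{B,S}

S ∈ T[0,2] ⇒ YES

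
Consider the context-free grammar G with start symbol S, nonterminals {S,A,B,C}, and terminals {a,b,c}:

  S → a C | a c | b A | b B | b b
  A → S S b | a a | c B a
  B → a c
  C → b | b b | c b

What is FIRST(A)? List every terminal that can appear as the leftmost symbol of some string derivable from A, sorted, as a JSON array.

FIRST sets, iterate to fixpoint:
[1]
  A via A→a a: +{a}
  A via A→c B a: +{c}
  B via B→a c: +{a}
  C via C→b: +{b}
  C via C→c b: +{c}
  S via S→a C: +{a}
  S via S→b A: +{b}
  FIRST[S]={a,b}  FIRST[A]={a,c}  FIRST[B]={a}  FIRST[C]={b,c}
[2]
  A via A→S S b: +{b}
  FIRST[S]={a,b}  FIRST[A]={a,b,c}  FIRST[B]={a}  FIRST[C]={b,c}
[3] (no change)
  FIRST[S]={a,b}  FIRST[A]={a,b,c}  FIRST[B]={a}  FIRST[C]={b,c}

FIRST(A) = ["a", "b", "c"]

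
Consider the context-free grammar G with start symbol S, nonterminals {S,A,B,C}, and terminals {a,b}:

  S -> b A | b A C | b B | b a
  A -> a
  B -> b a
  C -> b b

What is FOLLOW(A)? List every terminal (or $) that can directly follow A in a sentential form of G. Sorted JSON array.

FIRST sets, iterate to fixpoint:
pass 1:
  A via A→a: +{a}
  B via B→b a: +{b}
  C via C→b b: +{b}
  S via S→b A: +{b}
  FIRST(S)={b}  FIRST(A)={a}  FIRST(B)={b}  FIRST(C)={b}
pass 2: (stable)
  FIRST(S)={b}  FIRST(A)={a}  FIRST(B)={b}  FIRST(C)={b}

FOLLOW iteration:
initialize: $ ∈ FOLLOW(S)
round 1:
  S→b A: FOLLOW(A) ⊇ FOLLOW(S) ⊇ {$}; new: +{$}
  S→b A C: FOLLOW(A) ⊇ FIRST(C) = {b}; new: +{b}
  S→b A C: FOLLOW(C) ⊇ FOLLOW(S) ⊇ {$}; new: +{$}
  S→b B: FOLLOW(B) ⊇ FOLLOW(S) ⊇ {$}; new: +{$}
  FOLLOW[S]={$}  FOLLOW[A]={$,b}  FOLLOW[B]={$}  FOLLOW[C]={$}
round 2: (no change)
  FOLLOW[S]={$}  FOLLOW[A]={$,b}  FOLLOW[B]={$}  FOLLOW[C]={$}

FOLLOW(A) = ["$", "b"]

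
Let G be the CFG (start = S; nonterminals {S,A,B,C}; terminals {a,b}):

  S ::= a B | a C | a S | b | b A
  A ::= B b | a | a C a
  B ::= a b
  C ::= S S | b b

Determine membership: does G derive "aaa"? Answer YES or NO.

Convert to CNF:
  S -> T0 A | T1 B | T1 C | T1 S | b
  A -> B T0 | T1 X2 | a
  B -> T1 T0
  C -> S S | T0 T0
  T0 -> b
  T1 -> a
  X2 -> C T1

CYK fill:
  [0..0]={A,T1}  "a"  orig:{A}
  [1..1]={A,T1}  "a"  orig:{A}
  [2..2]={A,T1}  "a"  orig:{A}
  [0..1]=∅  "aa"
  [1..2]=∅  "aa"
  [0..2]=∅  "aaa"

S ∉ T[0,2] ⇒ NO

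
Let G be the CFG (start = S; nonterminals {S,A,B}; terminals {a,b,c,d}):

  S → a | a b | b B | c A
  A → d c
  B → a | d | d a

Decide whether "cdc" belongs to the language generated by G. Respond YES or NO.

Convert to CNF:
  S -> T1 A | T2 T3 | T3 B | a
  A -> T0 T1
  B -> T0 T2 | a | d
  T0 -> d
  T1 -> c
  T2 -> a
  T3 -> b

CYK table (by increasing span):
  cell(0,0) c: {T1}  orig:{}
  cell(1,1) d: {B,T0}  orig:{B}
  cell(2,2) c: {T1}  orig:{}
  cell(0,1) cd: ∅
  cell(1,2) dc: {A}
  cell(0,2) cdc: {S}

S ∈ T[0,2] ⇒ YES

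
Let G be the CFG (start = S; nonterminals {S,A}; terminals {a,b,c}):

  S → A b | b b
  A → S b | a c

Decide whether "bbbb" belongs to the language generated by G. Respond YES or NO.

CNF form of G:
  S -> A T0 | T0 T0
  A -> S T0 | T1 T2
  T0 -> b
  T1 -> a
  T2 -> c

Fill CYK table bottom-up:
  T[0,0] 'b' = {T0}  orig:{}
  T[1,1] 'b' = {T0}  orig:{}
  T[2,2] 'b' = {T0}  orig:{}
  T[3,3] 'b' = {T0}  orig:{}
  T[0,1] 'bb' = {S}
  T[1,2] 'bb' = {S}
  T[2,3] 'bb' = {S}
  T[0,2] 'bbb' = {A}
  T[1,3] 'bbb' = {A}
  T[0,3] 'bbbb' = {S}

S ∈ T[0,3] ⇒ YES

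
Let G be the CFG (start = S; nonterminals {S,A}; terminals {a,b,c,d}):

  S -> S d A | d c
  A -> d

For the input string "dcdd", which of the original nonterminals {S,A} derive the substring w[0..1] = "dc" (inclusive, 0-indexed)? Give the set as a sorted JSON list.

Convert to CNF:
  S -> S X2 | T0 T1
  A -> d
  T0 -> d
  T1 -> c
  X2 -> T0 A

CYK fill (cells [i..j] with 0 ≤ i ≤ j ≤ 1 only):
  T[0,0] 'd' = {A,T0}  orig:{A}
  T[1,1] 'c' = {T1}  orig:{}
  T[0,1] 'dc' = {S}

Original NTs in T[0,1] deriving "dc": ["S"]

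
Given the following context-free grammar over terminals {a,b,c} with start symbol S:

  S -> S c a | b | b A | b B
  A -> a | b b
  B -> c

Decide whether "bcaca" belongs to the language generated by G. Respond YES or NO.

Convert to CNF:
  S -> S X3 | T0 A | T0 B | b
  A -> T0 T0 | a
  B -> c
  T0 -> b
  T1 -> c
  T2 -> a
  X3 -> T1 T2

CYK fill:
  [0..0]={S,T0}  "b"  orig:{S}
  [1..1]={B,T1}  "c"  orig:{B}
  [2..2]={A,T2}  "a"  orig:{A}
  [3..3]={B,T1}  "c"  orig:{B}
  [4..4]={A,T2}  "a"  orig:{A}
  [0..1]={S}  "bc"
  [1..2]={X3}  "ca"  orig:{}
  [2..3]=∅  "ac"
  [3..4]={X3}  "ca"  orig:{}
  [0..2]={S}  "bca"
  [1..3]=∅  "cac"
  [2..4]=∅  "aca"
  [0..3]=∅  "bcac"
  [1..4]=∅  "caca"
  [0..4]={S}  "bcaca"

S ∈ T[0,4] ⇒ YES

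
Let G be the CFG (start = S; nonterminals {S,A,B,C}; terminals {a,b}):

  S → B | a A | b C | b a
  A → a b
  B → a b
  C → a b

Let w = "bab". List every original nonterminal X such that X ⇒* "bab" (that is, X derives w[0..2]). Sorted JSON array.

Convert to CNF:
  S -> T0 A | T0 T1 | T1 C | T1 T0
  A -> T0 T1
  B -> T0 T1
  C -> T0 T1
  T0 -> a
  T1 -> b

Fill CYK table bottom-up — only the sub-triangle for w[0..2]:
  T[0,0] 'b' = {T1}  orig:{}
  T[1,1] 'a' = {T0}  orig:{}
  T[2,2] 'b' = {T1}  orig:{}
  T[0,1] 'ba' = {S}
  T[1,2] 'ab' = {A,B,C,S}
  T[0,2] 'bab' = {S}

Original NTs in T[0,2] deriving "bab": ["S"]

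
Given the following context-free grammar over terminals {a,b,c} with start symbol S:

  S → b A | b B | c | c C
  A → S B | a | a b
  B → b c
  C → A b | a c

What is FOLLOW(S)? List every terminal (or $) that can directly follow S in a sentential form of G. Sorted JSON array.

Compute FIRST by fixpoint:
round 1:
  A via A→a: +{a}
  B via B→b c: +{b}
  C via C→A b: +{a}
  S via S→b A: +{b}
  S via S→c: +{c}
  FIRST(S)={b,c}  FIRST(A)={a}  FIRST(B)={b}  FIRST(C)={a}
round 2:
  A via A→S B: +{b,c}
  C via C→A b: +{b,c}
  FIRST(S)={b,c}  FIRST(A)={a,b,c}  FIRST(B)={b}  FIRST(C)={a,b,c}
round 3: (stable)
  FIRST(S)={b,c}  FIRST(A)={a,b,c}  FIRST(B)={b}  FIRST(C)={a,b,c}

FOLLOW sets:
seed FOLLOW(S) with $
pass 1:
  A→S B: FOLLOW(S) ⊇ FIRST(B) = {b}; new: +{b}
  C→A b: FOLLOW(A) ⊇ FIRST(b) = {b}; new: +{b}
  S→b A: FOLLOW(A) ⊇ FOLLOW(S) ⊇ {$,b}; new: +{$}
  S→b B: FOLLOW(B) ⊇ FOLLOW(S) ⊇ {$,b}; new: +{$,b}
  S→c C: FOLLOW(C) ⊇ FOLLOW(S) ⊇ {$,b}; new: +{$,b}
  FOLLOW(S)={$,b}  FOLLOW(A)={$,b}  FOLLOW(B)={$,b}  FOLLOW(C)={$,b}
pass 2: (no change)
  FOLLOW(S)={$,b}  FOLLOW(A)={$,b}  FOLLOW(B)={$,b}  FOLLOW(C)={$,b}

FOLLOW(S) = ["$", "b"]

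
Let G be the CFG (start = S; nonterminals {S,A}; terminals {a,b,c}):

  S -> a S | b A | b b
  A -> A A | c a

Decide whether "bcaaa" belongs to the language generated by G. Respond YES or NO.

CNF form of G:
  S -> T1 S | T2 A | T2 T2
  A -> A A | T0 T1
  T0 -> c
  T1 -> a
  T2 -> b

CYK table (by increasing span):
  T[0,0] 'b' = {T2}  orig:{}
  T[1,1] 'c' = {T0}  orig:{}
  T[2,2] 'a' = {T1}  orig:{}
  T[3,3] 'a' = {T1}  orig:{}
  T[4,4] 'a' = {T1}  orig:{}
  T[0,1] 'bc' = ∅
  T[1,2] 'ca' = {A}
  T[2,3] 'aa' = ∅
  T[3,4] 'aa' = ∅
  T[0,2] 'bca' = {S}
  T[1,3] 'caa' = ∅
  T[2,4] 'aaa' = ∅
  T[0,3] 'bcaa' = ∅
  T[1,4] 'caaa' = ∅
  T[0,4] 'bcaaa' = ∅

S ∉ T[0,4] ⇒ NO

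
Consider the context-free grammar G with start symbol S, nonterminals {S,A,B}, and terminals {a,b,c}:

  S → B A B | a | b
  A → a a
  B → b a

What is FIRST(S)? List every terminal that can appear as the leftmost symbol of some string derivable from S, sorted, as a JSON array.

FIRST iteration:
[1]
  A via A→a a: +{a}
  B via B→b a: +{b}
  S via S→B A B: +{b}
  S via S→a: +{a}
  FIRST[S]={a,b}  FIRST[A]={a}  FIRST[B]={b}
[2] (stable)
  FIRST[S]={a,b}  FIRST[A]={a}  FIRST[B]={b}

FIRST(S) = ["a", "b"]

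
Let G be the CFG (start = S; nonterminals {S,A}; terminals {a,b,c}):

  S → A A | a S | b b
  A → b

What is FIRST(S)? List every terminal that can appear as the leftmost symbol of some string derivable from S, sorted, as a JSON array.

FIRST iteration:
round 1:
  A via A→b: +{b}
  S via S→A A: +{b}
  S via S→a S: +{a}
  S: {a,b}  A: {b}
round 2: (stable)
  S: {a,b}  A: {b}

FIRST(S) = ["a", "b"]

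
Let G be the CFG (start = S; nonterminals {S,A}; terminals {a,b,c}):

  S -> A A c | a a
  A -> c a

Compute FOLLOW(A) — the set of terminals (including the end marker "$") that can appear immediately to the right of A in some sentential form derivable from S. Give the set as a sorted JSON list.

FIRST iteration:
pass 1:
  A via A→c a: +{c}
  S via S→A A c: +{c}
  S via S→a a: +{a}
  FIRST[S]={a,c}  FIRST[A]={c}
pass 2: — fixpoint
  FIRST[S]={a,c}  FIRST[A]={c}

FOLLOW iteration:
initialize: $ ∈ FOLLOW(S)
round 1:
  S→A A c: FOLLOW(A) ⊇ FIRST(A) = {c}; new: +{c}
  S: {$}  A: {c}
round 2: done
  S: {$}  A: {c}

FOLLOW(A) = ["c"]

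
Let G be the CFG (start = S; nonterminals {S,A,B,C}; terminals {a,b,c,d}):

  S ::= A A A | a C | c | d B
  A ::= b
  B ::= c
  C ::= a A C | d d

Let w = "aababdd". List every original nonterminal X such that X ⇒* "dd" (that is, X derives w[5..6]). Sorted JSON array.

CNF form of G:
  S -> A X3 | T0 C | T1 B | c
  A -> b
  B -> c
  C -> T0 X2 | T1 T1
  T0 -> a
  T1 -> d
  X2 -> A C
  X3 -> A A

CYK fill — only the sub-triangle for w[5..6]:
  cell(5,5) d: {T1}  orig:{}
  cell(6,6) d: {T1}  orig:{}
  cell(5,6) dd: {C}

Original NTs in T[5,6] deriving "dd": ["C"]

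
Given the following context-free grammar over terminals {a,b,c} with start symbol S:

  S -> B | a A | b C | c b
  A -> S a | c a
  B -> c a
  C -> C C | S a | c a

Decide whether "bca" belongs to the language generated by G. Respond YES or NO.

CNF form of G:
  S -> T0 A | T1 T0 | T1 T2 | T2 C
  A -> S T0 | T1 T0
  B -> T1 T0
  C -> C C | S T0 | T1 T0
  T0 -> a
  T1 -> c
  T2 -> b

Fill CYK table bottom-up:
  T[0,0] 'b' = {T2}  orig:{}
  T[1,1] 'c' = {T1}  orig:{}
  T[2,2] 'a' = {T0}  orig:{}
  T[0,1] 'bc' = ∅
  T[1,2] 'ca' = {A,B,C,S}
  T[0,2] 'bca' = {S}

S ∈ T[0,2] ⇒ YES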